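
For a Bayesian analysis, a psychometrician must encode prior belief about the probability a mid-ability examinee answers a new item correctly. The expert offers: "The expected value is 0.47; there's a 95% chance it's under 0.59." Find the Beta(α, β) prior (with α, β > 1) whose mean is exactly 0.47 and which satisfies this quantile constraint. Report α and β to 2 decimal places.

With mean 0.47 fixed, write α = 0.47s, β = 0.53s where s = α+β.
Need P(θ < 0.59) = 0.95 under Beta(0.47s, 0.53s). Normal approximation: (q−m)/√(m(1−m)/s) ≈ z_{0.95} = 1.64, so s ≈ 0.47·0.53·(1.64)²/(0.59−0.47)² = 46.8.
At s = 46.8: P(θ<0.59) ≈ 0.951. Adjusting to match 0.95 gives s ≈ 46.51.
So α = 0.47·46.51 ≈ 21.86, β = 0.53·46.51 ≈ 24.65.

α ≈ 21.86, β ≈ 24.65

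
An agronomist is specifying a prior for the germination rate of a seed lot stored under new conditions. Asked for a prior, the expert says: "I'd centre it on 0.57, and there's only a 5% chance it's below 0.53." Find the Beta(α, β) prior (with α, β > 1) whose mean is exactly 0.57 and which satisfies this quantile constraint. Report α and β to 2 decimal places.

α ≈ 238.01, β ≈ 179.55

With mean 0.57 fixed, write α = 0.57s, β = 0.43s where s = α+β.
Need P(θ < 0.53) = 0.05 under Beta(0.57s, 0.43s). Normal approximation: (q−m)/√(m(1−m)/s) ≈ z_{0.05} = -1.64, so s ≈ 0.57·0.43·(-1.64)²/(0.53−0.57)² = 414.5.
At s = 414.5: P(θ<0.53) ≈ 0.051. Adjusting to match 0.05 gives s ≈ 417.57.
So α = 0.57·417.57 ≈ 238.01, β = 0.43·417.57 ≈ 179.55.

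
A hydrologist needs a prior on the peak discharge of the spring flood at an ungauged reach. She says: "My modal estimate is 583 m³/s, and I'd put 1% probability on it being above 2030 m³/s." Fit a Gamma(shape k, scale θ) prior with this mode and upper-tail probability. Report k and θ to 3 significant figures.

k ≈ 3.79, θ ≈ 209

Gamma(k,θ) with k>1 has mode (k−1)θ, so θ = 583/(k−1).
Need P(X < 2030) = 0.99 with θ tied to k this way. Start at k = 2, θ = 583: P(X<2030) ≈ 0.862.
Too low — raise k to concentrate. Iterating converges to k ≈ 3.79.
Then θ = 583/(3.79−1) ≈ 209.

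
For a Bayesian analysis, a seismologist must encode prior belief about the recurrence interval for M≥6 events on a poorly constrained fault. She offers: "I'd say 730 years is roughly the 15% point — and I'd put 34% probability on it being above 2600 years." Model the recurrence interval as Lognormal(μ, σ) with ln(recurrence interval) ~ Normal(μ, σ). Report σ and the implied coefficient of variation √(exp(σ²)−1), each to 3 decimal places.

If T ~ Lognormal(μ,σ) then ln T ~ Normal(μ,σ), so the p-quantile of ln T is μ + z_p·σ.
ln(730) = 6.593 and ln(2600) = 7.863; z_{0.15} = -1.036, z_{0.66} = 0.4125.
σ = (7.863 − 6.593)/(0.4125 − (-1.036)) = 0.877.
μ = 6.593 − (-1.036)·0.877 = 7.502.
CV = √(exp(σ²)−1) = √(exp(0.7686)−1) = 1.075.

σ ≈ 0.877, CV ≈ 1.075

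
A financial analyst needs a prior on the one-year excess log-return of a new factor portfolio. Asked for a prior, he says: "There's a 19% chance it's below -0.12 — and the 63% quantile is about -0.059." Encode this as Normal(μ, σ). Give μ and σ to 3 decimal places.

For Normal(μ,σ), the p-quantile is μ + z_p·σ. Here z_{0.19} = -0.8779, z_{0.63} = 0.3319.
So -0.12 = μ − 0.8779σ and -0.059 = μ + 0.3319σ.
Subtracting: σ = (-0.059 − -0.12)/(0.3319 − (-0.8779)) = 0.050.
Then μ = -0.12 − (-0.8779)·0.050 = -0.076.

μ = -0.076, σ = 0.050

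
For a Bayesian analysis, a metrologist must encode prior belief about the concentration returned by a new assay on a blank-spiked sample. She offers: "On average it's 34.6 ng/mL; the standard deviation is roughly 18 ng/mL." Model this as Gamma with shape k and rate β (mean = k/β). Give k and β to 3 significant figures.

For Gamma(k, rate β): mean = k/β, variance = k/β², so CV = 1/√k.
CV = SD/mean = 18/34.6 = 0.5202, hence k = 1/CV² = 3.69.
Then β = k/mean = 3.69/34.6 = 0.107.

k ≈ 3.69, β ≈ 0.107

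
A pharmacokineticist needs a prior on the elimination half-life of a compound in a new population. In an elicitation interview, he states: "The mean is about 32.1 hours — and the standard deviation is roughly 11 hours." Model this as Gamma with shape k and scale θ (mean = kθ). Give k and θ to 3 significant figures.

For Gamma(k, scale θ): mean = kθ, variance = kθ², so CV = 1/√k.
CV = SD/mean = 11/32.1 = 0.3427, hence k = 1/CV² = 8.52.
Then θ = mean/k = 32.1/8.52 = 3.77.

k ≈ 8.52, θ ≈ 3.77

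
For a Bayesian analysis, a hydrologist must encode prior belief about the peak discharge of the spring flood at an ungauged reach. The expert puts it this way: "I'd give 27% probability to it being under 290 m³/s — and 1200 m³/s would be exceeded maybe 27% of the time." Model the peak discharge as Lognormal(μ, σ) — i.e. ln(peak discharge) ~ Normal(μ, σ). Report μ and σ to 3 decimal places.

If T ~ Lognormal(μ,σ) then ln T ~ Normal(μ,σ), so the p-quantile of ln T is μ + z_p·σ.
ln(290) = 5.67 and ln(1200) = 7.09; z_{0.27} = -0.6128, z_{0.73} = 0.6128.
σ = (7.09 − 5.67)/(0.6128 − (-0.6128)) = 1.159.
μ = 5.67 − (-0.6128)·1.159 = 6.380.

μ ≈ 6.380, σ ≈ 1.159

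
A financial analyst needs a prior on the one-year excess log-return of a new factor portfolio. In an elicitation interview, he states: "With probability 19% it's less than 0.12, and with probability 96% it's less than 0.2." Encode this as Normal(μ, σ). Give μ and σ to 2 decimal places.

For Normal(μ,σ), the p-quantile is μ + z_p·σ. Here z_{0.19} = -0.8779, z_{0.96} = 1.751.
So 0.12 = μ − 0.8779σ and 0.2 = μ + 1.751σ.
Subtracting: σ = (0.2 − 0.12)/(1.751 − (-0.8779)) = 0.03.
Then μ = 0.12 − (-0.8779)·0.03 = 0.15.

μ = 0.15, σ = 0.03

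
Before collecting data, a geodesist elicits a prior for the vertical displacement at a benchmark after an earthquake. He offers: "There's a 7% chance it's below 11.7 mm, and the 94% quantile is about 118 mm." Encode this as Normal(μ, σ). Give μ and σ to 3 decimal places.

μ = 63.465, σ = 35.076

The p-quantile of Normal(μ,σ) is μ + z_p·σ, with z_{0.07} = -1.476 and z_{0.94} = 1.555.
Eliminate σ: μ = (z₂·x₁ − z₁·x₂)/(z₂ − z₁) = (1.555·11.7 − (-1.476)·118)/3.031 = 63.465.
Then σ = (x₂ − x₁)/(z₂ − z₁) = (118 − 11.7)/3.031 = 35.076.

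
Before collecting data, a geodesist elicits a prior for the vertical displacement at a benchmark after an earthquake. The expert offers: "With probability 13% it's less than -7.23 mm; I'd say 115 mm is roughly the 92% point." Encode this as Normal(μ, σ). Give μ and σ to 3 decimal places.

For Normal(μ,σ), the p-quantile is μ + z_p·σ. Here z_{0.13} = -1.126, z_{0.92} = 1.405.
So -7.23 = μ − 1.126σ and 115 = μ + 1.405σ.
Subtracting: σ = (115 − -7.23)/(1.405 − (-1.126)) = 48.284.
Then μ = -7.23 − (-1.126)·48.284 = 47.157.

μ = 47.157, σ = 48.284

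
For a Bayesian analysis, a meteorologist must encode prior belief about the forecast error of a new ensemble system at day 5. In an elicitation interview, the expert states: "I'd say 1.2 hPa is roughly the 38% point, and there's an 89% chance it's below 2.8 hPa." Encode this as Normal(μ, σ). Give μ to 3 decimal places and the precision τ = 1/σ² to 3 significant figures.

μ = 1.519, τ = 0.917

The p-quantile of Normal(μ,σ) is μ + z_p·σ, with z_{0.38} = -0.3055 and z_{0.89} = 1.227.
Eliminate σ: μ = (z₂·x₁ − z₁·x₂)/(z₂ − z₁) = (1.227·1.2 − (-0.3055)·2.8)/1.532 = 1.519.
Then σ = (x₂ − x₁)/(z₂ − z₁) = (2.8 − 1.2)/1.532 = 1.044.
Precision τ = 1/σ² = 1/1.044² = 0.917.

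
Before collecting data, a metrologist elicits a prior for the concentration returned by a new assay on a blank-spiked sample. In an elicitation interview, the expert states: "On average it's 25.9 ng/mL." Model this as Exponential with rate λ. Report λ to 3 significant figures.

Exponential mean = 1/λ, so λ = 1/25.9 = 0.0386.

λ ≈ 0.0386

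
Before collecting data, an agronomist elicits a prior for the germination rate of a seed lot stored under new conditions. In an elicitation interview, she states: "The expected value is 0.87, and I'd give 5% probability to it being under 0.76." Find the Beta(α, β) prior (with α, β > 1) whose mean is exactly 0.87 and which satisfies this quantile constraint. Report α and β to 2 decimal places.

With mean 0.87 fixed, write α = 0.87s, β = 0.13s where s = α+β.
Need P(θ < 0.76) = 0.05 under Beta(0.87s, 0.13s). Normal approximation: (q−m)/√(m(1−m)/s) ≈ z_{0.05} = -1.64, so s ≈ 0.87·0.13·(-1.64)²/(0.76−0.87)² = 25.3.
At s = 25.3: P(θ<0.76) ≈ 0.065. Adjusting to match 0.05 gives s ≈ 30.92.
So α = 0.87·30.92 ≈ 26.90, β = 0.13·30.92 ≈ 4.02.

α ≈ 26.90, β ≈ 4.02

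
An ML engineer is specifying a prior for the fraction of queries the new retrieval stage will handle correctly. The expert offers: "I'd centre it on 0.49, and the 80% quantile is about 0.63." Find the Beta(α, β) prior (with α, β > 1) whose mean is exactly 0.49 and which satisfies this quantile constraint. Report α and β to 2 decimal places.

α ≈ 4.47, β ≈ 4.66

With mean 0.49 fixed, write α = 0.49s, β = 0.51s where s = α+β.
Need P(θ < 0.63) = 0.8 under Beta(0.49s, 0.51s). Normal approximation: (q−m)/√(m(1−m)/s) ≈ z_{0.8} = 0.842, so s ≈ 0.49·0.51·(0.842)²/(0.63−0.49)² = 9.0.
At s = 9.0: P(θ<0.63) ≈ 0.799. Adjusting to match 0.8 gives s ≈ 9.13.
So α = 0.49·9.13 ≈ 4.47, β = 0.51·9.13 ≈ 4.66.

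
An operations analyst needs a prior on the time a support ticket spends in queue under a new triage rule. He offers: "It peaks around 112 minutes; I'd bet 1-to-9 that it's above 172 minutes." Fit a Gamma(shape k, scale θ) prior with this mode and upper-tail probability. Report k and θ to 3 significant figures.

k ≈ 11.1, θ ≈ 11

Gamma(k,θ) with k>1 has mode (k−1)θ, so θ = 112/(k−1).
Need P(X < 172) = 0.9 with θ tied to k this way. Start at k = 2, θ = 112: P(X<172) ≈ 0.454.
Too low — raise k to concentrate. Iterating converges to k ≈ 11.1.
Then θ = 112/(11.1−1) ≈ 11.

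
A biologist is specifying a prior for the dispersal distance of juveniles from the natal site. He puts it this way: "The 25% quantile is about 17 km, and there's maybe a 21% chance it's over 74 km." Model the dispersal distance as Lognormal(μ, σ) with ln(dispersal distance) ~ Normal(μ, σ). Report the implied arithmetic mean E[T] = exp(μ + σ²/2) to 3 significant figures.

If T ~ Lognormal(μ,σ) then ln T ~ Normal(μ,σ), so the p-quantile of ln T is μ + z_p·σ.
ln(17) = 2.833 and ln(74) = 4.304; z_{0.25} = -0.6745, z_{0.79} = 0.8064.
σ = (4.304 − 2.833)/(0.8064 − (-0.6745)) = 0.993.
μ = 2.833 − (-0.6745)·0.993 = 3.503.
E[T] = exp(μ + σ²/2) = exp(3.503 + 0.4932) = 54.4 km.

E[T] ≈ 54.4 km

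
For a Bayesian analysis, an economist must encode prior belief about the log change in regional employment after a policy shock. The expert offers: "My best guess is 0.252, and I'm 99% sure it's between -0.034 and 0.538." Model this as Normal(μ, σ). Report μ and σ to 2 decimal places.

A symmetric 99% interval runs μ ± z·σ with z = 2.576.
Half-width = 0.286, so σ = 0.286/2.576 = 0.11.
μ is the stated best guess, 0.25.

μ = 0.25, σ = 0.11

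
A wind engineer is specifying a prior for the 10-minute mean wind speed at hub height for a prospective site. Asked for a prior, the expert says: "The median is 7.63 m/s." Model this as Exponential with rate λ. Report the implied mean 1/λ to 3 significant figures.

mean ≈ 11 m/s

Exponential median = ln 2 / λ, so λ = ln 2 / 7.63 = 0.0908.
Mean = 1/λ = 11 m/s.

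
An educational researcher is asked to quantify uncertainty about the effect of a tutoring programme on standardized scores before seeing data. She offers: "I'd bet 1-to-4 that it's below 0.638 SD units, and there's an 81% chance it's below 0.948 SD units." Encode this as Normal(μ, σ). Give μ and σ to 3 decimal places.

μ = 0.790, σ = 0.180

For Normal(μ,σ), the p-quantile is μ + z_p·σ. Here z_{0.2} = -0.8416, z_{0.81} = 0.8779.
So 0.638 = μ − 0.8416σ and 0.948 = μ + 0.8779σ.
Subtracting: σ = (0.948 − 0.638)/(0.8779 − (-0.8416)) = 0.180.
Then μ = 0.638 − (-0.8416)·0.180 = 0.790.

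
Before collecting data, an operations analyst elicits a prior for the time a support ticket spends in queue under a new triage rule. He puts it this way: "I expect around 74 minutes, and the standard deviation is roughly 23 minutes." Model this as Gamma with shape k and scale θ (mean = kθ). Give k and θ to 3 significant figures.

k ≈ 10.4, θ ≈ 7.15

For Gamma(k, scale θ): mean = kθ, variance = kθ², so CV = 1/√k.
CV = SD/mean = 23/74 = 0.3108, hence k = 1/CV² = 10.4.
Then θ = mean/k = 74/10.4 = 7.15.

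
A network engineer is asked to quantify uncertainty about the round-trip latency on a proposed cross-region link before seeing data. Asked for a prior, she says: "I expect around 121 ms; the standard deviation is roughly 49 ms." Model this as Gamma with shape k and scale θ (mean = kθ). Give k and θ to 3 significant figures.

k ≈ 6.1, θ ≈ 19.8

For Gamma(k, scale θ): mean = kθ, variance = kθ², so CV = 1/√k.
CV = SD/mean = 49/121 = 0.405, hence k = 1/CV² = 6.1.
Then θ = mean/k = 121/6.1 = 19.8.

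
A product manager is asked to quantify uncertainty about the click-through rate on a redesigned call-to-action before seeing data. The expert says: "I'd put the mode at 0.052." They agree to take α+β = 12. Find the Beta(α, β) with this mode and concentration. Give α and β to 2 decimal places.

α = 1.52, β = 10.48

For α,β > 1 the Beta mode is (α−1)/(α+β−2). With α+β = 12, the mode is (α−1)/10.
Set (α−1)/10 = 0.052 → α = 1 + 0.052·10 = 1.52.
β = 12 − α = 10.48.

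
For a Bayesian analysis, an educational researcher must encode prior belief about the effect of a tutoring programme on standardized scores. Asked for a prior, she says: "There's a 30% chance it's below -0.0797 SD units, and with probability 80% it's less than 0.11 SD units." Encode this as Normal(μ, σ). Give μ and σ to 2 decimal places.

μ = -0.01, σ = 0.14

The p-quantile of Normal(μ,σ) is μ + z_p·σ, with z_{0.3} = -0.5244 and z_{0.8} = 0.8416.
Eliminate σ: μ = (z₂·x₁ − z₁·x₂)/(z₂ − z₁) = (0.8416·-0.0797 − (-0.5244)·0.11)/1.366 = -0.01.
Then σ = (x₂ − x₁)/(z₂ − z₁) = (0.11 − -0.0797)/1.366 = 0.14.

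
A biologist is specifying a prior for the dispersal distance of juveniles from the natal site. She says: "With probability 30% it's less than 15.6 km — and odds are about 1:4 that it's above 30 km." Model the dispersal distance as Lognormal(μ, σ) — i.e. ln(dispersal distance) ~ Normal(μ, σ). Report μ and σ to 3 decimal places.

μ ≈ 2.998, σ ≈ 0.479

If T ~ Lognormal(μ,σ) then ln T ~ Normal(μ,σ), so the p-quantile of ln T is μ + z_p·σ.
ln(15.6) = 2.747 and ln(30) = 3.401; z_{0.3} = -0.5244, z_{0.8} = 0.8416.
σ = (3.401 − 2.747)/(0.8416 − (-0.5244)) = 0.479.
μ = 2.747 − (-0.5244)·0.479 = 2.998.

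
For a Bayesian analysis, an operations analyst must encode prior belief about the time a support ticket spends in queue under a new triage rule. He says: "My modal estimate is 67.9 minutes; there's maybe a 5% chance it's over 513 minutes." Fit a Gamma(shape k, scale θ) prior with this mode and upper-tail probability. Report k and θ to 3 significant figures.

Gamma(k,θ) with k>1 has mode (k−1)θ, so θ = 67.9/(k−1).
Need P(X < 513) = 0.95 with θ tied to k this way. Start at k = 2, θ = 67.9: P(X<513) ≈ 0.996.
Too high — lower k to spread out. Iterating converges to k ≈ 1.52.
Then θ = 67.9/(1.52−1) ≈ 130.

k ≈ 1.52, θ ≈ 130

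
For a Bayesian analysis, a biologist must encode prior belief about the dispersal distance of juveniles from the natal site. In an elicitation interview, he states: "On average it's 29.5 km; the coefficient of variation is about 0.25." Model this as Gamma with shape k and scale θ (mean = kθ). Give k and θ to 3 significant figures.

For Gamma(k, scale θ): mean = kθ, variance = kθ², so CV = 1/√k.
CV = 0.25, hence k = 1/CV² = 16.
Then θ = mean/k = 29.5/16 = 1.84.

k ≈ 16, θ ≈ 1.84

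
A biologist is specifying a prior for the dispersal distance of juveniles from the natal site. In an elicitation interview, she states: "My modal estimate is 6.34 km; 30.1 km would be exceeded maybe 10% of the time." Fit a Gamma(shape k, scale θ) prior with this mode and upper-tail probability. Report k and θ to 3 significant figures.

Gamma(k,θ) with k>1 has mode (k−1)θ, so θ = 6.34/(k−1).
Need P(X < 30.1) = 0.9 with θ tied to k this way. Start at k = 2, θ = 6.34: P(X<30.1) ≈ 0.950.
Too high — lower k to spread out. Iterating converges to k ≈ 1.74.
Then θ = 6.34/(1.74−1) ≈ 8.62.

k ≈ 1.74, θ ≈ 8.62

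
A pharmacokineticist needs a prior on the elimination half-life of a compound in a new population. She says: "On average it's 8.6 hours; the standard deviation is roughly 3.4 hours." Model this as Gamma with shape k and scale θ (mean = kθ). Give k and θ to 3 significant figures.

For Gamma(k, scale θ): mean = kθ, variance = kθ², so CV = 1/√k.
CV = SD/mean = 3.4/8.6 = 0.3953, hence k = 1/CV² = 6.4.
Then θ = mean/k = 8.6/6.4 = 1.34.

k ≈ 6.4, θ ≈ 1.34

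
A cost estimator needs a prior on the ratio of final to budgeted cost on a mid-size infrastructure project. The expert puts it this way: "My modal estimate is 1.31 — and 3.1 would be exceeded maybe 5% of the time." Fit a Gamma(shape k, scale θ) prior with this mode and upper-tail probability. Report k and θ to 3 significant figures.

Gamma(k,θ) with k>1 has mode (k−1)θ, so θ = 1.31/(k−1).
Need P(X < 3.1) = 0.95 with θ tied to k this way. Start at k = 2, θ = 1.31: P(X<3.1) ≈ 0.684.
Too low — raise k to concentrate. Iterating converges to k ≈ 4.68.
Then θ = 1.31/(4.68−1) ≈ 0.356.

k ≈ 4.68, θ ≈ 0.356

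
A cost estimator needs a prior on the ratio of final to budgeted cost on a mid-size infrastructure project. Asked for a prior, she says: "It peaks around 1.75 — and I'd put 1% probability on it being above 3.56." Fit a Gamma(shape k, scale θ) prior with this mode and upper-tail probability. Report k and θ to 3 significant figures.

k ≈ 10.7, θ ≈ 0.18

Gamma(k,θ) with k>1 has mode (k−1)θ, so θ = 1.75/(k−1).
Need P(X < 3.56) = 0.99 with θ tied to k this way. Start at k = 2, θ = 1.75: P(X<3.56) ≈ 0.603.
Too low — raise k to concentrate. Iterating converges to k ≈ 10.7.
Then θ = 1.75/(10.7−1) ≈ 0.18.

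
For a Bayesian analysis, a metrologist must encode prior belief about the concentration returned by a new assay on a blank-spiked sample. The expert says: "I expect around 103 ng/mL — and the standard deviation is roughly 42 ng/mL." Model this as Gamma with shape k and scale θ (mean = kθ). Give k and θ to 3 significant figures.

k ≈ 6.01, θ ≈ 17.1

For Gamma(k, scale θ): mean = kθ, variance = kθ², so CV = 1/√k.
CV = SD/mean = 42/103 = 0.4078, hence k = 1/CV² = 6.01.
Then θ = mean/k = 103/6.01 = 17.1.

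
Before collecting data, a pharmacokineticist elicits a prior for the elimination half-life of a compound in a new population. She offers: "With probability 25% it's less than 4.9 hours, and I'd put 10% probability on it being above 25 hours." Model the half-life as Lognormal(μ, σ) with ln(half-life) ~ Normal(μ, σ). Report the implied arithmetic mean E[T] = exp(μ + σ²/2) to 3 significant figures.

E[T] ≈ 12.2 hours

If T ~ Lognormal(μ,σ) then ln T ~ Normal(μ,σ), so the p-quantile of ln T is μ + z_p·σ.
ln(4.9) = 1.589 and ln(25) = 3.219; z_{0.25} = -0.6745, z_{0.9} = 1.282.
σ = (3.219 − 1.589)/(1.282 − (-0.6745)) = 0.833.
μ = 1.589 − (-0.6745)·0.833 = 2.151.
E[T] = exp(μ + σ²/2) = exp(2.151 + 0.3471) = 12.2 hours.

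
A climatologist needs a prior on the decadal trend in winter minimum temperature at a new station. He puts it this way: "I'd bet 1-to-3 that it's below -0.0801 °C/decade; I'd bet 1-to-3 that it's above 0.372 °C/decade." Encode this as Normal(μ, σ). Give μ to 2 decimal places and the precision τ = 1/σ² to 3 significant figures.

μ = 0.15, τ = 8.9

For Normal(μ,σ), the p-quantile is μ + z_p·σ. Here z_{0.25} = -0.6745, z_{0.75} = 0.6745.
So -0.0801 = μ − 0.6745σ and 0.372 = μ + 0.6745σ.
Subtracting: σ = (0.372 − -0.0801)/(0.6745 − (-0.6745)) = 0.34.
Then μ = -0.0801 − (-0.6745)·0.34 = 0.15.
Precision τ = 1/σ² = 1/0.3351² = 8.9.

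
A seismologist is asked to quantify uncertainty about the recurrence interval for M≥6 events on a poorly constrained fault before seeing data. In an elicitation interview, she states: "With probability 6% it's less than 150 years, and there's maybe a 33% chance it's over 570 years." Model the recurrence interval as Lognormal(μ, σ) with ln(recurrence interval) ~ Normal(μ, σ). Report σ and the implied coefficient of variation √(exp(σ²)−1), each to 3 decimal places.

σ ≈ 0.669, CV ≈ 0.752

If T ~ Lognormal(μ,σ) then ln T ~ Normal(μ,σ), so the p-quantile of ln T is μ + z_p·σ.
ln(150) = 5.011 and ln(570) = 6.346; z_{0.06} = -1.555, z_{0.67} = 0.4399.
σ = (6.346 − 5.011)/(0.4399 − (-1.555)) = 0.669.
μ = 5.011 − (-1.555)·0.669 = 6.051.
CV = √(exp(σ²)−1) = √(exp(0.4479)−1) = 0.752.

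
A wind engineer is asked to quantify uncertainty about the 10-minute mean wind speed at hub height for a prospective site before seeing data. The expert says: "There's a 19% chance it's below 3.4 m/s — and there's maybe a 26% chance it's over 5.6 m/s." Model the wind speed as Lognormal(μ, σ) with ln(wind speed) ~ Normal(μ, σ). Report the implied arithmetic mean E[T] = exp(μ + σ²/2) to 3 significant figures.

If T ~ Lognormal(μ,σ) then ln T ~ Normal(μ,σ), so the p-quantile of ln T is μ + z_p·σ.
ln(3.4) = 1.224 and ln(5.6) = 1.723; z_{0.19} = -0.8779, z_{0.74} = 0.6433.
σ = (1.723 − 1.224)/(0.6433 − (-0.8779)) = 0.328.
μ = 1.224 − (-0.8779)·0.328 = 1.512.
E[T] = exp(μ + σ²/2) = exp(1.512 + 0.0538) = 4.79 m/s.

E[T] ≈ 4.79 m/s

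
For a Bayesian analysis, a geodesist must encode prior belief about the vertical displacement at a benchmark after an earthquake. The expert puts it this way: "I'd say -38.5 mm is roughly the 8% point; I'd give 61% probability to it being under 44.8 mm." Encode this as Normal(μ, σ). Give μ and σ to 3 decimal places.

μ = 30.987, σ = 49.454

For Normal(μ,σ), the p-quantile is μ + z_p·σ. Here z_{0.08} = -1.405, z_{0.61} = 0.2793.
So -38.5 = μ − 1.405σ and 44.8 = μ + 0.2793σ.
Subtracting: σ = (44.8 − -38.5)/(0.2793 − (-1.405)) = 49.454.
Then μ = -38.5 − (-1.405)·49.454 = 30.987.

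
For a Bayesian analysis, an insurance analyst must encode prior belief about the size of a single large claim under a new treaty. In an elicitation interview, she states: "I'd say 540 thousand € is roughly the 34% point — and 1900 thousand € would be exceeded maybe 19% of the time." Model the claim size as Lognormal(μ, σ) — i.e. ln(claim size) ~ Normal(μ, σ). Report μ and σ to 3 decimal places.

If T ~ Lognormal(μ,σ) then ln T ~ Normal(μ,σ), so the p-quantile of ln T is μ + z_p·σ.
ln(540) = 6.292 and ln(1900) = 7.55; z_{0.34} = -0.4125, z_{0.81} = 0.8779.
σ = (7.55 − 6.292)/(0.8779 − (-0.4125)) = 0.975.
μ = 6.292 − (-0.4125)·0.975 = 6.694.

μ ≈ 6.694, σ ≈ 0.975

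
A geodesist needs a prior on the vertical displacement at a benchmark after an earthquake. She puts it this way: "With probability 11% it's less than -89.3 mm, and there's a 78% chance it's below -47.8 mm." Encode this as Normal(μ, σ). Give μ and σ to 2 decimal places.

μ = -63.83, σ = 20.76

The p-quantile of Normal(μ,σ) is μ + z_p·σ, with z_{0.11} = -1.227 and z_{0.78} = 0.7722.
Eliminate σ: μ = (z₂·x₁ − z₁·x₂)/(z₂ − z₁) = (0.7722·-89.3 − (-1.227)·-47.8)/1.999 = -63.83.
Then σ = (x₂ − x₁)/(z₂ − z₁) = (-47.8 − -89.3)/1.999 = 20.76.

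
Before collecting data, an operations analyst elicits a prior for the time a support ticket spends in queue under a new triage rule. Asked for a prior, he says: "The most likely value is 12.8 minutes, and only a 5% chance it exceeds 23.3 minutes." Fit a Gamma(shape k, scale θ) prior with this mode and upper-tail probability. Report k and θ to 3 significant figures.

k ≈ 8.76, θ ≈ 1.65

Gamma(k,θ) with k>1 has mode (k−1)θ, so θ = 12.8/(k−1).
Need P(X < 23.3) = 0.95 with θ tied to k this way. Start at k = 2, θ = 12.8: P(X<23.3) ≈ 0.543.
Too low — raise k to concentrate. Iterating converges to k ≈ 8.76.
Then θ = 12.8/(8.76−1) ≈ 1.65.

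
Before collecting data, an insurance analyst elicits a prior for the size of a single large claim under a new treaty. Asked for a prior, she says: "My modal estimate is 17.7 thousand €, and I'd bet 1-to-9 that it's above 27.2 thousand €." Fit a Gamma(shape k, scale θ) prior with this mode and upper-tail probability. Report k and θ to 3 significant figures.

k ≈ 11.1, θ ≈ 1.75

Gamma(k,θ) with k>1 has mode (k−1)θ, so θ = 17.7/(k−1).
Need P(X < 27.2) = 0.9 with θ tied to k this way. Start at k = 2, θ = 17.7: P(X<27.2) ≈ 0.454.
Too low — raise k to concentrate. Iterating converges to k ≈ 11.1.
Then θ = 17.7/(11.1−1) ≈ 1.75.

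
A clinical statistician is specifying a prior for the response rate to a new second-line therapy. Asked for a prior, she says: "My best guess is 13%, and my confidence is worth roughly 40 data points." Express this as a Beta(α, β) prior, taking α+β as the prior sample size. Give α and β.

α = 5.2, β = 34.8

Under the effective-sample-size interpretation, Beta(α, β) has prior mean α/(α+β) and prior sample size α+β.
So α+β = 40 and α/(α+β) = 0.13, giving α = 0.13·40 = 5.2 and β = 40 − 5.2 = 34.8.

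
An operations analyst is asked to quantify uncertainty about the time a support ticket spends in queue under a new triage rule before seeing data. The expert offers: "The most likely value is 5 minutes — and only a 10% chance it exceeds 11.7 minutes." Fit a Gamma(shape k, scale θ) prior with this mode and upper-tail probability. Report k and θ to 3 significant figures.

Gamma(k,θ) with k>1 has mode (k−1)θ, so θ = 5/(k−1).
Need P(X < 11.7) = 0.9 with θ tied to k this way. Start at k = 2, θ = 5: P(X<11.7) ≈ 0.678.
Too low — raise k to concentrate. Iterating converges to k ≈ 3.66.
Then θ = 5/(3.66−1) ≈ 1.88.

k ≈ 3.66, θ ≈ 1.88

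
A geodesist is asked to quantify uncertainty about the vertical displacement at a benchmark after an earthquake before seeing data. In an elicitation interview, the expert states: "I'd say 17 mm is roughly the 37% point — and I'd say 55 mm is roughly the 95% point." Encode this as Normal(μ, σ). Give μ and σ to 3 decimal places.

μ = 23.380, σ = 19.224

The p-quantile of Normal(μ,σ) is μ + z_p·σ, with z_{0.37} = -0.3319 and z_{0.95} = 1.645.
Eliminate σ: μ = (z₂·x₁ − z₁·x₂)/(z₂ − z₁) = (1.645·17 − (-0.3319)·55)/1.977 = 23.380.
Then σ = (x₂ − x₁)/(z₂ − z₁) = (55 − 17)/1.977 = 19.224.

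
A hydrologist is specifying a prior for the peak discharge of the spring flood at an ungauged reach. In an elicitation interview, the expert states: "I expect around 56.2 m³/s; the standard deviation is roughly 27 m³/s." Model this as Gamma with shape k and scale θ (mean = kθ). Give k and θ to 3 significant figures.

k ≈ 4.33, θ ≈ 13

For Gamma(k, scale θ): mean = kθ, variance = kθ², so CV = 1/√k.
CV = SD/mean = 27/56.2 = 0.4804, hence k = 1/CV² = 4.33.
Then θ = mean/k = 56.2/4.33 = 13.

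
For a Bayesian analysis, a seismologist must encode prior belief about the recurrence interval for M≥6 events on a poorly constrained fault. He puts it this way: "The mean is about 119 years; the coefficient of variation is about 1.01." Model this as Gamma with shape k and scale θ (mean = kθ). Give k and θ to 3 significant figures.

For Gamma(k, scale θ): mean = kθ, variance = kθ², so CV = 1/√k.
CV = 1.01, hence k = 1/CV² = 0.98.
Then θ = mean/k = 119/0.98 = 121.

k ≈ 0.98, θ ≈ 121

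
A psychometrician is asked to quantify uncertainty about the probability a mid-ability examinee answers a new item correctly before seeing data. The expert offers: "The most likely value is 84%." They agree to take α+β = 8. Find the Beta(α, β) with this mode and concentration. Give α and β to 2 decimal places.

For α,β > 1 the Beta mode is (α−1)/(α+β−2). With α+β = 8, the mode is (α−1)/6.
Set (α−1)/6 = 0.84 → α = 1 + 0.84·6 = 6.04.
β = 8 − α = 1.96.

α = 6.04, β = 1.96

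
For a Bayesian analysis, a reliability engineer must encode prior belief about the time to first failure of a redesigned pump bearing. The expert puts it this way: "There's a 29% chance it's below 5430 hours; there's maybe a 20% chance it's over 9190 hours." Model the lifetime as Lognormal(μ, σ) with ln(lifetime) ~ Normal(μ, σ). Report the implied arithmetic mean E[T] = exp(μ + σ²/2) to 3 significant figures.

E[T] ≈ 7180 hours

If T ~ Lognormal(μ,σ) then ln T ~ Normal(μ,σ), so the p-quantile of ln T is μ + z_p·σ.
ln(5430) = 8.6 and ln(9190) = 9.126; z_{0.29} = -0.5534, z_{0.8} = 0.8416.
σ = (9.126 − 8.6)/(0.8416 − (-0.5534)) = 0.377.
μ = 8.6 − (-0.5534)·0.377 = 8.808.
E[T] = exp(μ + σ²/2) = exp(8.808 + 0.0711) = 7180 hours.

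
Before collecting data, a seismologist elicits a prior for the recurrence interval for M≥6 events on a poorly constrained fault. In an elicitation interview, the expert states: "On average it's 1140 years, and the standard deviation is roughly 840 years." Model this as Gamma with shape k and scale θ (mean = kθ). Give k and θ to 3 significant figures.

k ≈ 1.84, θ ≈ 619

For Gamma(k, scale θ): mean = kθ, variance = kθ², so CV = 1/√k.
CV = SD/mean = 840/1140 = 0.7368, hence k = 1/CV² = 1.84.
Then θ = mean/k = 1140/1.84 = 619.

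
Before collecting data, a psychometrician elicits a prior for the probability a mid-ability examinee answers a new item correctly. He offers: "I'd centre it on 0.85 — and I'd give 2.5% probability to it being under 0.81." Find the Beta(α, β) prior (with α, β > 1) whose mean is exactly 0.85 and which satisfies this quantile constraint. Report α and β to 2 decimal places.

α ≈ 286.05, β ≈ 50.48

With mean 0.85 fixed, write α = 0.85s, β = 0.15s where s = α+β.
Need P(θ < 0.81) = 0.025 under Beta(0.85s, 0.15s). Normal approximation: (q−m)/√(m(1−m)/s) ≈ z_{0.025} = -1.96, so s ≈ 0.85·0.15·(-1.96)²/(0.81−0.85)² = 306.1.
At s = 306.1: P(θ<0.81) ≈ 0.031. Adjusting to match 0.025 gives s ≈ 336.53.
So α = 0.85·336.53 ≈ 286.05, β = 0.15·336.53 ≈ 50.48.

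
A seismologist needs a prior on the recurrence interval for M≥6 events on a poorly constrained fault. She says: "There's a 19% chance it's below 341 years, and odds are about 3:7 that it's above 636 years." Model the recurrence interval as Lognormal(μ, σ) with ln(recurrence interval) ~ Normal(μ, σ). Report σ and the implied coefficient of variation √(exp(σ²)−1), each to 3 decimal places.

σ ≈ 0.444, CV ≈ 0.467

If T ~ Lognormal(μ,σ) then ln T ~ Normal(μ,σ), so the p-quantile of ln T is μ + z_p·σ.
ln(341) = 5.832 and ln(636) = 6.455; z_{0.19} = -0.8779, z_{0.7} = 0.5244.
σ = (6.455 − 5.832)/(0.5244 − (-0.8779)) = 0.444.
μ = 5.832 − (-0.8779)·0.444 = 6.222.
CV = √(exp(σ²)−1) = √(exp(0.1976)−1) = 0.467.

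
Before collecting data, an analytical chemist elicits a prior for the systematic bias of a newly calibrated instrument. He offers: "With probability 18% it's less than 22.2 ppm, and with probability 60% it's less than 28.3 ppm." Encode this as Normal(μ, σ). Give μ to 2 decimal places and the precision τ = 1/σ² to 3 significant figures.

The p-quantile of Normal(μ,σ) is μ + z_p·σ, with z_{0.18} = -0.9154 and z_{0.6} = 0.2533.
Eliminate σ: μ = (z₂·x₁ − z₁·x₂)/(z₂ − z₁) = (0.2533·22.2 − (-0.9154)·28.3)/1.169 = 26.98.
Then σ = (x₂ − x₁)/(z₂ − z₁) = (28.3 − 22.2)/1.169 = 5.22.
Precision τ = 1/σ² = 1/5.219² = 0.0367.

μ = 26.98, τ = 0.0367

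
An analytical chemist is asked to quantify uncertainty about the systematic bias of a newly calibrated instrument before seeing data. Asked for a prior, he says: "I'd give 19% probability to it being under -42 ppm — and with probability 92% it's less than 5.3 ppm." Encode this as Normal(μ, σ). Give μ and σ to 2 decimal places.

The p-quantile of Normal(μ,σ) is μ + z_p·σ, with z_{0.19} = -0.8779 and z_{0.92} = 1.405.
Eliminate σ: μ = (z₂·x₁ − z₁·x₂)/(z₂ − z₁) = (1.405·-42 − (-0.8779)·5.3)/2.283 = -23.81.
Then σ = (x₂ − x₁)/(z₂ − z₁) = (5.3 − -42)/2.283 = 20.72.

μ = -23.81, σ = 20.72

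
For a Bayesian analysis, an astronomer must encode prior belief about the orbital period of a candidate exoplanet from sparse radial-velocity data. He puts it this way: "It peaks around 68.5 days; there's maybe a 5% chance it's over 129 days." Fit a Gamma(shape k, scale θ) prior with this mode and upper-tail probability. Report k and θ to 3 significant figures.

Gamma(k,θ) with k>1 has mode (k−1)θ, so θ = 68.5/(k−1).
Need P(X < 129) = 0.95 with θ tied to k this way. Start at k = 2, θ = 68.5: P(X<129) ≈ 0.561.
Too low — raise k to concentrate. Iterating converges to k ≈ 7.94.
Then θ = 68.5/(7.94−1) ≈ 9.87.

k ≈ 7.94, θ ≈ 9.87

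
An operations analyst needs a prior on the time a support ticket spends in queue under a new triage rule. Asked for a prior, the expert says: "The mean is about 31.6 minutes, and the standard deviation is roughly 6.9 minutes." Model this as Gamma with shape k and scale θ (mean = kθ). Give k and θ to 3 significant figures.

For Gamma(k, scale θ): mean = kθ, variance = kθ², so CV = 1/√k.
CV = SD/mean = 6.9/31.6 = 0.2184, hence k = 1/CV² = 21.
Then θ = mean/k = 31.6/21 = 1.51.

k ≈ 21, θ ≈ 1.51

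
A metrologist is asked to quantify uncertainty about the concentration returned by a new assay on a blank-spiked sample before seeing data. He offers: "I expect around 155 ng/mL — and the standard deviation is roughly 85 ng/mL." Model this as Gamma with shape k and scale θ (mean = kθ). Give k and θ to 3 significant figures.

k ≈ 3.33, θ ≈ 46.6

For Gamma(k, scale θ): mean = kθ, variance = kθ², so CV = 1/√k.
CV = SD/mean = 85/155 = 0.5484, hence k = 1/CV² = 3.33.
Then θ = mean/k = 155/3.33 = 46.6.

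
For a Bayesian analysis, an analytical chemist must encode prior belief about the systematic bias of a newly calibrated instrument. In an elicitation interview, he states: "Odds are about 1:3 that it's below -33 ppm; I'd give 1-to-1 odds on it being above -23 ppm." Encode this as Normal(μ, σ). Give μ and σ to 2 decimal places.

μ = -23.00, σ = 14.83

The p-quantile of Normal(μ,σ) is μ + z_p·σ, with z_{0.25} = -0.6745 and z_{0.5} = 0.
Eliminate σ: μ = (z₂·x₁ − z₁·x₂)/(z₂ − z₁) = (0·-33 − (-0.6745)·-23)/0.6745 = -23.00.
Then σ = (x₂ − x₁)/(z₂ − z₁) = (-23 − -33)/0.6745 = 14.83.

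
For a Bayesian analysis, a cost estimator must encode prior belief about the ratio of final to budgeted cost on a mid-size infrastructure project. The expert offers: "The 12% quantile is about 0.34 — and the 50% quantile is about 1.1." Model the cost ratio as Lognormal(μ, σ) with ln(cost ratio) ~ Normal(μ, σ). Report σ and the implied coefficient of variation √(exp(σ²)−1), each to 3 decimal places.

If T ~ Lognormal(μ,σ) then ln T ~ Normal(μ,σ), so the p-quantile of ln T is μ + z_p·σ.
ln(0.34) = -1.079 and ln(1.1) = 0.09531; z_{0.12} = -1.175, z_{0.5} = 0.
σ = (0.09531 − -1.079)/(0 − (-1.175)) = 0.999.
μ = -1.079 − (-1.175)·0.999 = 0.095.
CV = √(exp(σ²)−1) = √(exp(0.9985)−1) = 1.309.

σ ≈ 0.999, CV ≈ 1.309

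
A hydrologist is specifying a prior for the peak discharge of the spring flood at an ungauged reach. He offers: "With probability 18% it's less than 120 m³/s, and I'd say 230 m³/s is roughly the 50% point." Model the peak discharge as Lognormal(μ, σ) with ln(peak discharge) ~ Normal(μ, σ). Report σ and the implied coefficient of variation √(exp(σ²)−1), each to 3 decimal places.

σ ≈ 0.711, CV ≈ 0.811

If T ~ Lognormal(μ,σ) then ln T ~ Normal(μ,σ), so the p-quantile of ln T is μ + z_p·σ.
ln(120) = 4.787 and ln(230) = 5.438; z_{0.18} = -0.9154, z_{0.5} = 0.
σ = (5.438 − 4.787)/(0 − (-0.9154)) = 0.711.
μ = 4.787 − (-0.9154)·0.711 = 5.438.
CV = √(exp(σ²)−1) = √(exp(0.5052)−1) = 0.811.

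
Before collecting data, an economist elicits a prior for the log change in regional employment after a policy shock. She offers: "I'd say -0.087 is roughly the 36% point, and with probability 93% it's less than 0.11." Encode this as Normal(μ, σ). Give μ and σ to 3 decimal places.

The p-quantile of Normal(μ,σ) is μ + z_p·σ, with z_{0.36} = -0.3585 and z_{0.93} = 1.476.
Eliminate σ: μ = (z₂·x₁ − z₁·x₂)/(z₂ − z₁) = (1.476·-0.087 − (-0.3585)·0.11)/1.834 = -0.049.
Then σ = (x₂ − x₁)/(z₂ − z₁) = (0.11 − -0.087)/1.834 = 0.107.

μ = -0.049, σ = 0.107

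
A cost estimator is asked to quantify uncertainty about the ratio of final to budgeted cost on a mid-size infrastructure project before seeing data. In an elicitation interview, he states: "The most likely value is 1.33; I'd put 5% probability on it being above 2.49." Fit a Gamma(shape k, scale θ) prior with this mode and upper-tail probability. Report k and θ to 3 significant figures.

k ≈ 8.07, θ ≈ 0.188

Gamma(k,θ) with k>1 has mode (k−1)θ, so θ = 1.33/(k−1).
Need P(X < 2.49) = 0.95 with θ tied to k this way. Start at k = 2, θ = 1.33: P(X<2.49) ≈ 0.558.
Too low — raise k to concentrate. Iterating converges to k ≈ 8.07.
Then θ = 1.33/(8.07−1) ≈ 0.188.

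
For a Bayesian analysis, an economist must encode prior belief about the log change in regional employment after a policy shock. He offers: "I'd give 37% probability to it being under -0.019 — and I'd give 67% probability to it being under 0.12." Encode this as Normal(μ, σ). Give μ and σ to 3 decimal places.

For Normal(μ,σ), the p-quantile is μ + z_p·σ. Here z_{0.37} = -0.3319, z_{0.67} = 0.4399.
So -0.019 = μ − 0.3319σ and 0.12 = μ + 0.4399σ.
Subtracting: σ = (0.12 − -0.019)/(0.4399 − (-0.3319)) = 0.180.
Then μ = -0.019 − (-0.3319)·0.180 = 0.041.

μ = 0.041, σ = 0.180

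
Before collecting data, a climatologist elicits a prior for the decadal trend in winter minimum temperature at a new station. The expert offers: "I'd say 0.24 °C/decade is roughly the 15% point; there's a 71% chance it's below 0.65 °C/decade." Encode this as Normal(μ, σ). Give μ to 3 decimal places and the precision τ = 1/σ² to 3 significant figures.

For Normal(μ,σ), the p-quantile is μ + z_p·σ. Here z_{0.15} = -1.036, z_{0.71} = 0.5534.
So 0.24 = μ − 1.036σ and 0.65 = μ + 0.5534σ.
Subtracting: σ = (0.65 − 0.24)/(0.5534 − (-1.036)) = 0.258.
Then μ = 0.24 − (-1.036)·0.258 = 0.507.
Precision τ = 1/σ² = 1/0.2579² = 15.

μ = 0.507, τ = 15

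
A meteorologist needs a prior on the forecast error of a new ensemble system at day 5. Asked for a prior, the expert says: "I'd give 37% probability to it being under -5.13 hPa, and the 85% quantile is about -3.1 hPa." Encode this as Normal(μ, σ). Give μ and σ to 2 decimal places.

μ = -4.64, σ = 1.48

For Normal(μ,σ), the p-quantile is μ + z_p·σ. Here z_{0.37} = -0.3319, z_{0.85} = 1.036.
So -5.13 = μ − 0.3319σ and -3.1 = μ + 1.036σ.
Subtracting: σ = (-3.1 − -5.13)/(1.036 − (-0.3319)) = 1.48.
Then μ = -5.13 − (-0.3319)·1.48 = -4.64.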